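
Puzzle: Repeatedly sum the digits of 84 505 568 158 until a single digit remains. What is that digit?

8+4+5+0+5+5+6+8+1+5+8 = 55
5+5 = 10
1+0 = 1
(Equivalently, 84 505 568 158 mod 9 = 1.)

1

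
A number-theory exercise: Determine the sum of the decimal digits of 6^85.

270

6^85 = 1389492742073028616036418943402668319023150170860455154661957042176
Sum of its 67 digits: 270.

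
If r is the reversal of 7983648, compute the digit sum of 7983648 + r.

36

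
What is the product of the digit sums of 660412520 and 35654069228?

1300

S(660412520) = 6+6+0+4+1+2+5+2+0 = 26.
S(35654069228) = 3+5+6+5+4+0+6+9+2+2+8 = 50.
26 · 50 = 1300.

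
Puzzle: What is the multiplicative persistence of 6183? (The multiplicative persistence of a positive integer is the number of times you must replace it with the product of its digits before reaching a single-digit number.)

3

6183 → 144 → 16 → 6 (3 steps)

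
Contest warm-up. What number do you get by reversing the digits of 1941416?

6141491

Reversing 1941416 gives 6141491.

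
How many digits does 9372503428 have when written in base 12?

10

9372503428 in base 12 is 19969BA544, which has 10 digits.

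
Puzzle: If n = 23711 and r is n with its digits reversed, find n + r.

Reverse of 23711 is 11732.
23711 + 11732 = 35443

35443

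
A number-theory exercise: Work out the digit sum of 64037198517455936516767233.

6+4+0+3+7+1+9+8+5+1+7+4+5+5+9+3+6+5+1+6+7+6+7+2+3+3 = 123

123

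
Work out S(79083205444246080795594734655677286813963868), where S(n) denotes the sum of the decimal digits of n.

223

7+9+0+8+3+2+0+5+4+4+4+2+4+6+0+8+0+7+9+5+5+9+4+7+3+4+6+5+5+6+7+7+2+8+6+8+1+3+9+6+3+8+6+8 = 223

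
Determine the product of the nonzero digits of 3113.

3×1×1×3 = 9

9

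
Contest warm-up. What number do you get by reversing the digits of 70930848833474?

47433884803907

Reversing 70930848833474 gives 47433884803907.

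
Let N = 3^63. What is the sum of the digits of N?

153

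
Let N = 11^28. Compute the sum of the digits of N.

11^28 = 144209936106499234037676064081
Sum of its 30 digits: 124.

124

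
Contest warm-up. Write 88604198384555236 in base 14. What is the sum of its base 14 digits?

84

88604198384555236 in base 14 is 7D8BD012550340C.
Digit sum: 7+13+8+11+13+0+1+2+5+5+0+3+4+0+12 = 84.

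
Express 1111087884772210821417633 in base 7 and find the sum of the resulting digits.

99

1111087884772210821417633 in base 7 is 22623364640116133011546535556.
Digit sum: 2+2+6+2+3+3+6+4+6+4+0+1+1+6+1+3+3+0+1+1+5+4+6+5+3+5+5+5+6 = 99.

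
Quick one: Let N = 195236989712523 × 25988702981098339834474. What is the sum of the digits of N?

195236989712523 × 25988702981098339834474 = 5073956136562512396382594552664917902
Sum of its 37 digits: 171.

171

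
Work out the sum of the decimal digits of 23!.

99

23! = 25852016738884976640000
Sum of its 23 digits: 99.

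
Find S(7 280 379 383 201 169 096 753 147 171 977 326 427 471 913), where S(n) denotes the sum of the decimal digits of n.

192

7+2+8+0+3+7+9+3+8+3+2+0+1+1+6+9+0+9+6+7+5+3+1+4+7+1+7+1+9+7+7+3+2+6+4+2+7+4+7+1+9+1+3 = 192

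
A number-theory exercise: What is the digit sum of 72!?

72! = 61234458376886086861524070385274672740778091784697328983823014963978384987221689274204160000000000000000
Sum of its 104 digits: 432.

432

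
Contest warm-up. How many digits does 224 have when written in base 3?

224 in base 3 is 22022, which has 5 digits.

5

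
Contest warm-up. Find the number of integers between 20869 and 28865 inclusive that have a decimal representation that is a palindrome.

79

The integers in [20869, 28865] that have a decimal representation that is a palindrome: 20902, 21012, 21112, 21212, 21312, 21412, …, 28682, 28782.
79 qualify.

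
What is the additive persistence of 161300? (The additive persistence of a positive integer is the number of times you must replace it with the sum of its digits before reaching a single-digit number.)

161300 → 11 → 2 (2 steps)

2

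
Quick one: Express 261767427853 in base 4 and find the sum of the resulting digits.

34

261767427853 in base 4 is 3303302203133130031.
Digit sum: 3+3+0+3+3+0+2+2+0+3+1+3+3+1+3+0+0+3+1 = 34.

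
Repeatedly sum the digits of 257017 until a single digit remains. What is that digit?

4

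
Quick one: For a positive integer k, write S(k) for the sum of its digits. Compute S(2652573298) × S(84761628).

S(2652573298) = 2+6+5+2+5+7+3+2+9+8 = 49.
S(84761628) = 8+4+7+6+1+6+2+8 = 42.
49 · 42 = 2058.

2058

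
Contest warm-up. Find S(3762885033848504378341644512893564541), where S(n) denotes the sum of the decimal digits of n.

167

3+7+6+2+8+8+5+0+3+3+8+4+8+5+0+4+3+7+8+3+4+1+6+4+4+5+1+2+8+9+3+5+6+4+5+4+1 = 167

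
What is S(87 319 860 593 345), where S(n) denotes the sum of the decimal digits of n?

71

8+7+3+1+9+8+6+0+5+9+3+3+4+5 = 71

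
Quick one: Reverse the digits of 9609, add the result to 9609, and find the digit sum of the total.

30

Reversal of 9609 is 9069; 9609 + 9069 = 18678.
Digit sum of 18678: 1+8+6+7+8 = 30.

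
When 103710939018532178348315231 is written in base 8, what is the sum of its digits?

103710939018532178348315231 in base 8 is 52711512424143044246572311137.
Digit sum: 5+2+7+1+1+5+1+2+4+2+4+1+4+3+0+4+4+2+4+6+5+7+2+3+1+1+1+3+7 = 92.

92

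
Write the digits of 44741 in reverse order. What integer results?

Reversing 44741 gives 14744.

14744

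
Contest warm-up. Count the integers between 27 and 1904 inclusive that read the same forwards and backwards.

106

The integers in [27, 1904] that read the same forwards and backwards: 33, 44, 55, 66, 77, 88, …, 1771, 1881.
106 qualify.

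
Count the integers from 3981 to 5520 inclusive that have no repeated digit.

790

The integers in [3981, 5520] that have no repeated digit: 3981, 3982, 3984, 3985, 3986, 3987, …, 5497, 5498.
790 qualify.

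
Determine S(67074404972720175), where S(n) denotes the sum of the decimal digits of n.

6+7+0+7+4+4+0+4+9+7+2+7+2+0+1+7+5 = 72

72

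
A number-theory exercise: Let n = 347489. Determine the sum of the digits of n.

35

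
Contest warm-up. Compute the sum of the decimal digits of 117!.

738

117! = 3969937160808720895401959629498630647790406360168322301129748464310422041758630649341780708631240196854767624444057168110272995649603642560353748940315749184568295424000000000000000000000000000
Sum of its 193 digits: 738.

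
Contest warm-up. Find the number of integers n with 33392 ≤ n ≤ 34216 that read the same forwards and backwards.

8

The integers in [33392, 34216] that read the same forwards and backwards: 33433, 33533, 33633, 33733, 33833, 33933, 34043, 34143.
8 qualify.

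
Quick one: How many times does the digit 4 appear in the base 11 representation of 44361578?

44361578 in base 11 is 2304A568.
The digit 4 appears 1 time.

1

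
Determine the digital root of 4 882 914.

9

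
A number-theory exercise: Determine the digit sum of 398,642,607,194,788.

82

3+9+8+6+4+2+6+0+7+1+9+4+7+8+8 = 82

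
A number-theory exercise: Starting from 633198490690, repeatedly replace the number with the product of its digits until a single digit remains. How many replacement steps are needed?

633198490690 → 0 (1 step)

1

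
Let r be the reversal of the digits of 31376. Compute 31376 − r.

-35937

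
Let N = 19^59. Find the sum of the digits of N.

19^59 = 2795519050787988516063758624111613832293204846720819550121716154178018428779
Sum of its 76 digits: 334.

334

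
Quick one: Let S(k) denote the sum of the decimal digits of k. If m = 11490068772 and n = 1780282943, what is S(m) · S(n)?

S(11490068772) = 1+1+4+9+0+0+6+8+7+7+2 = 45.
S(1780282943) = 1+7+8+0+2+8+2+9+4+3 = 44.
45 · 44 = 1980.

1980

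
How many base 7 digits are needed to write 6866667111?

12

6866667111 in base 7 is 332106464433, which has 12 digits.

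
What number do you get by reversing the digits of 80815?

51808

Reversing 80815 gives 51808.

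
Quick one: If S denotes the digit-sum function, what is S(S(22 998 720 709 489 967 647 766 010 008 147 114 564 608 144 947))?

First digit sum: 219.
2+1+9 = 12.

12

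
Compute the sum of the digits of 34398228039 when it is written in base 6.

44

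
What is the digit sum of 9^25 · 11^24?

9^25 · 11^24 = 7071103267264970654624904468746103948185208818409
Sum of its 49 digits: 216.

216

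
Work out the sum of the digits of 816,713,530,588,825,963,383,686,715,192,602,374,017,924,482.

206

8+1+6+7+1+3+5+3+0+5+8+8+8+2+5+9+6+3+3+8+3+6+8+6+7+1+5+1+9+2+6+0+2+3+7+4+0+1+7+9+2+4+4+8+2 = 206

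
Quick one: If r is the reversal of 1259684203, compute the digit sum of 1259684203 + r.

Reversal of 1259684203 is 3024869521; 1259684203 + 3024869521 = 4284553724.
Digit sum of 4284553724: 4+2+8+4+5+5+3+7+2+4 = 44.

44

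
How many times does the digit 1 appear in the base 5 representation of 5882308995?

5882308995 in base 5 is 44021332341440.
The digit 1 appears 2 times.

2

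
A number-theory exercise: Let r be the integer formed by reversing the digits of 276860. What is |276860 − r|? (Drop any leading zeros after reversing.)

Reverse of 276860 is 68672.
|276860 − 68672| = 208188

208188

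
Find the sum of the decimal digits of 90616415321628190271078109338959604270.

9+0+6+1+6+4+1+5+3+2+1+6+2+8+1+9+0+2+7+1+0+7+8+1+0+9+3+3+8+9+5+9+6+0+4+2+7+0 = 155

155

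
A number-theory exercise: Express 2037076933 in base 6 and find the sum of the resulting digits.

2037076933 in base 6 is 534045343421.
Digit sum: 5+3+4+0+4+5+3+4+3+4+2+1 = 38.

38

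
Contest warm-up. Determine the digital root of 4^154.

The digital root of n equals n mod 9 (or 9 when 9 | n), so we need 4^154 mod 9.
4^154 ≡ 4 (mod 9), so the digital root is 4.

4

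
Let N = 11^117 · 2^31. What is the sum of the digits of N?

601

11^117 · 2^31 = 149580172282191396650412869780108107382384783455737496646904865028506339802683234454589651895131321866141501788716717879550025924608
Sum of its 132 digits: 601.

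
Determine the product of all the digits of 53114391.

1620

5×3×1×1×4×3×9×1 = 1620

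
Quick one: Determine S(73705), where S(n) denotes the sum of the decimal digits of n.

22

7+3+7+0+5 = 22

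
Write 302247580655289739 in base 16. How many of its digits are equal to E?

1

302247580655289739 in base 16 is 431CC92BF2E058B.
The digit E appears 1 time.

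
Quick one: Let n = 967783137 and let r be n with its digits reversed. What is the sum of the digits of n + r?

48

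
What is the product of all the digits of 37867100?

3×7×8×6×7×1×0×0 = 0

0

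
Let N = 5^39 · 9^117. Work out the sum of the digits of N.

5^39 · 9^117 = 8057564181319645898444965794517905201794945469129213946500806263440781476308958961581614162202859529124470468685103696770966053009033203125
Sum of its 139 digits: 621.

621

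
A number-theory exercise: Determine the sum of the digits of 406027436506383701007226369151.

107

4+0+6+0+2+7+4+3+6+5+0+6+3+8+3+7+0+1+0+0+7+2+2+6+3+6+9+1+5+1 = 107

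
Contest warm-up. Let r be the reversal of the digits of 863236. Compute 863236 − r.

Reverse of 863236 is 632368.
863236 − 632368 = 230868

230868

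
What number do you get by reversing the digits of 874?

Reversing 874 gives 478.

478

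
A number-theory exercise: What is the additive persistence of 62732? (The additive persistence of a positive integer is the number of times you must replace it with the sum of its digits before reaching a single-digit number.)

62732 → 20 → 2 (2 steps)

2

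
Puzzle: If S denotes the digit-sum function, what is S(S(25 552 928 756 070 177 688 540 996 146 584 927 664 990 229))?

10

First digit sum: 226.
2+2+6 = 10.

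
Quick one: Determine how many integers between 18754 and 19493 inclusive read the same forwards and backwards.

8

The integers in [18754, 19493] that read the same forwards and backwards: 18781, 18881, 18981, 19091, 19191, 19291, 19391, 19491.
8 qualify.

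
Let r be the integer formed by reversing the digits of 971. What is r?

Reversing 971 gives 179.

179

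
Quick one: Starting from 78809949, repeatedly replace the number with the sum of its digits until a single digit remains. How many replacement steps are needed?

2

78809949 → 54 → 9 (2 steps)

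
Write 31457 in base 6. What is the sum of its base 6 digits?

17

31457 in base 6 is 401345.
Digit sum: 4+0+1+3+4+5 = 17.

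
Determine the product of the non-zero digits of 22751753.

14700

2×2×7×5×1×7×5×3 = 14700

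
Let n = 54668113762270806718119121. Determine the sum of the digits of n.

5+4+6+6+8+1+1+3+7+6+2+2+7+0+8+0+6+7+1+8+1+1+9+1+2+1 = 103

103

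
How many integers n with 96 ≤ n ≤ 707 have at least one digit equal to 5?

The integers in [96, 707] that have at least one digit equal to 5: 105, 115, 125, 135, 145, 150, …, 695, 705.
196 qualify.

196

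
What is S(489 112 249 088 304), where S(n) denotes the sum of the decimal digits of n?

63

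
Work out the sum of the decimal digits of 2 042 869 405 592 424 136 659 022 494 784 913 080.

157

2+0+4+2+8+6+9+4+0+5+5+9+2+4+2+4+1+3+6+6+5+9+0+2+2+4+9+4+7+8+4+9+1+3+0+8+0 = 157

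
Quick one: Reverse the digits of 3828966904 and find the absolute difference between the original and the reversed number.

Reverse of 3828966904 is 4096698283.
|3828966904 − 4096698283| = 267731379

267731379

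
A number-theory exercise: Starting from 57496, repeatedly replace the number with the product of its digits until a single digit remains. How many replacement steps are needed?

2

57496 → 7560 → 0 (2 steps)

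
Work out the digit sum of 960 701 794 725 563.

71

9+6+0+7+0+1+7+9+4+7+2+5+5+6+3 = 71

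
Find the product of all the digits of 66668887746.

780337152

6×6×6×6×8×8×8×7×7×4×6 = 780337152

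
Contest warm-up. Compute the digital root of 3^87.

The digital root of n equals n mod 9 (or 9 when 9 | n), so we need 3^87 mod 9.
3^87 ≡ 0 (mod 9), so the digital root is 9.

9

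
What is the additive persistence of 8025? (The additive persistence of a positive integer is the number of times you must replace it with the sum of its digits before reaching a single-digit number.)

8025 → 15 → 6 (2 steps)

2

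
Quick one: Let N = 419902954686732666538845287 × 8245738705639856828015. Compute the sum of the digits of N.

160

419902954686732666538845287 × 8245738705639856828015 = 3462410046072930471127194011038561609120652315305
Sum of its 49 digits: 160.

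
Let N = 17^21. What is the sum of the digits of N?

116

17^21 = 69091933913008732880827217
Sum of its 26 digits: 116.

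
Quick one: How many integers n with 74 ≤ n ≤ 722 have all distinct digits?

The integers in [74, 722] that have all distinct digits: 74, 75, 76, 78, 79, 80, …, 720, 721.
473 qualify.

473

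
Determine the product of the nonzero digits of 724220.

224

7×2×4×2×2 = 224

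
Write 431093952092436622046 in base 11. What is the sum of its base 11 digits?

431093952092436622046 in base 11 is 70599512513203604392.
Digit sum: 7+0+5+9+9+5+1+2+5+1+3+2+0+3+6+0+4+3+9+2 = 76.

76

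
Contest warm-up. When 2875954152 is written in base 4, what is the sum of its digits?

2875954152 in base 4 is 2223122321033220.
Digit sum: 2+2+2+3+1+2+2+3+2+1+0+3+3+2+2+0 = 30.

30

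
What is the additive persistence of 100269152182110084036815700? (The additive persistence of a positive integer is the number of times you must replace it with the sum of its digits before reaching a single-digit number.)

2

100269152182110084036815700 → 81 → 9 (2 steps)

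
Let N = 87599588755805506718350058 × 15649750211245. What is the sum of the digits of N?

87599588755805506718350058 × 15649750211245 = 1370911682636142355485633086903358002210
Sum of its 40 digits: 149.

149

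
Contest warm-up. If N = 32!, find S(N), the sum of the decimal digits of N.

32! = 263130836933693530167218012160000000
Sum of its 36 digits: 108.

108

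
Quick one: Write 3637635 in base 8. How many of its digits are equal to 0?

3637635 in base 8 is 15700603.
The digit 0 appears 3 times.

3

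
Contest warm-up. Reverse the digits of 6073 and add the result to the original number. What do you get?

9779

Reverse of 6073 is 3706.
6073 + 3706 = 9779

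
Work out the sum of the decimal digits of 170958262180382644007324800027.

109

1+7+0+9+5+8+2+6+2+1+8+0+3+8+2+6+4+4+0+0+7+3+2+4+8+0+0+0+2+7 = 109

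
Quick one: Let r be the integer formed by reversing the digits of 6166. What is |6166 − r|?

450

Reverse of 6166 is 6616.
|6166 − 6616| = 450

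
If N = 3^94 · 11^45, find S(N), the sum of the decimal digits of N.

3^94 · 11^45 = 51531024371173569190759539837554506859226814245013406669562914116930066163210559079088464419
Sum of its 92 digits: 396.

396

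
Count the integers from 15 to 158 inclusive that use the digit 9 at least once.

23

The integers in [15, 158] that use the digit 9 at least once: 19, 29, 39, 49, 59, 69, …, 139, 149.
23 qualify.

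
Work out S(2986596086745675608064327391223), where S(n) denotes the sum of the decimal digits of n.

2+9+8+6+5+9+6+0+8+6+7+4+5+6+7+5+6+0+8+0+6+4+3+2+7+3+9+1+2+2+3 = 149

149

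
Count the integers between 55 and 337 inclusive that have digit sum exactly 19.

3

The integers in [55, 337] that have digit sum exactly 19: 199, 289, 298.
3 qualify.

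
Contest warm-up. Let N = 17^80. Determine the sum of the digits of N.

442

17^80 = 272843561753653169767435615050624325866274580142388791900214521038955085904188409449281578168966401
Sum of its 99 digits: 442.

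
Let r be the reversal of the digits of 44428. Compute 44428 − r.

Reverse of 44428 is 82444.
44428 − 82444 = -38016

-38016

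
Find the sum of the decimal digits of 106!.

106! = 114628056373470835453434738414834942870388487424139673389282723476762012382449946252660360871841673476016298287096435143747350528228224302506311680000000000000000000000000
Sum of its 171 digits: 639.

639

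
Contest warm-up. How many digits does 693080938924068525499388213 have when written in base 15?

23

693080938924068525499388213 in base 15 is 93E45DE15B509144BC5B4C8, which has 23 digits.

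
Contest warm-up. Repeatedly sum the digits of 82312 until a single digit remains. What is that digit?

7

8+2+3+1+2 = 16
1+6 = 7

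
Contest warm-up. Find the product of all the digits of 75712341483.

564480

7×5×7×1×2×3×4×1×4×8×3 = 564480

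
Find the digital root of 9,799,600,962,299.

9+7+9+9+6+0+0+9+6+2+2+9+9 = 77
7+7 = 14
1+4 = 5
(Equivalently, 9,799,600,962,299 mod 9 = 5.)

5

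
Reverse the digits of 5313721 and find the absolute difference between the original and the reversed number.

Reverse of 5313721 is 1273135.
|5313721 − 1273135| = 4040586

4040586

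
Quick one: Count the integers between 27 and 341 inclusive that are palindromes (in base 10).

31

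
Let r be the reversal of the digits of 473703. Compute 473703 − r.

166329

Reverse of 473703 is 307374.
473703 − 307374 = 166329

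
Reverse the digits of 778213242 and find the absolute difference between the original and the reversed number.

535900365

Reverse of 778213242 is 242312877.
|778213242 − 242312877| = 535900365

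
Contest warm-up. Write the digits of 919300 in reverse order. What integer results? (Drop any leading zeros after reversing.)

3919

Reversing 919300 gives 3919.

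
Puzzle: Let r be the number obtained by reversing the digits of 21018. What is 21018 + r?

102030

Reverse of 21018 is 81012.
21018 + 81012 = 102030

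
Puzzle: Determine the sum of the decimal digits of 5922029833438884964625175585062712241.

5+9+2+2+0+2+9+8+3+3+4+3+8+8+8+4+9+6+4+6+2+5+1+7+5+5+8+5+0+6+2+7+1+2+2+4+1 = 166

166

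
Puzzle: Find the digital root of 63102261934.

6+3+1+0+2+2+6+1+9+3+4 = 37
3+7 = 10
1+0 = 1

1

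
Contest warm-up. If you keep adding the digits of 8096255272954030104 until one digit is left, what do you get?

9

8+0+9+6+2+5+5+2+7+2+9+5+4+0+3+0+1+0+4 = 72
7+2 = 9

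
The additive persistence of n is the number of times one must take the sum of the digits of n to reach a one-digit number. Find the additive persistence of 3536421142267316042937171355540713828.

2

3536421142267316042937171355540713828 → 141 → 6 (2 steps)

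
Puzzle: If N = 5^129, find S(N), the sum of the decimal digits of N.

431

5^129 = 1469367938527859384960920671527807097273331945965109401885939632848021574318408966064453125
Sum of its 91 digits: 431.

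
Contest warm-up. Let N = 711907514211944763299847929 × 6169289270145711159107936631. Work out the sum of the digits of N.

276

711907514211944763299847929 × 6169289270145711159107936631 = 4391963388763856203131913962783445273967017739268587199
Sum of its 55 digits: 276.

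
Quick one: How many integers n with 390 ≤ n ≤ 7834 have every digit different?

3881

The integers in [390, 7834] that have every digit different: 390, 391, 392, 394, 395, 396, …, 7832, 7834.
3881 qualify.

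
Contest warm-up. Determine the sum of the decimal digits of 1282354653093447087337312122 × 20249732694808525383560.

1282354653093447087337312122 × 20249732694808525383560 = 25967338945086220009365772729757881770539487514320
Sum of its 50 digits: 237.

237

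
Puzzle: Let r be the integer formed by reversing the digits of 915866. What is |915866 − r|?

247347

Reverse of 915866 is 668519.
|915866 − 668519| = 247347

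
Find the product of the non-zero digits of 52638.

1440

5×2×6×3×8 = 1440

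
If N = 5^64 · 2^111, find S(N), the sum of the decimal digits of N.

5^64 · 2^111 = 1407374883553280000000000000000000000000000000000000000000000000000000000000000
Sum of its 79 digits: 68.

68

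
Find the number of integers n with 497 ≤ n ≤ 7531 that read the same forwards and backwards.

The integers in [497, 7531] that read the same forwards and backwards: 505, 515, 525, 535, 545, 555, …, 7337, 7447.
115 qualify.

115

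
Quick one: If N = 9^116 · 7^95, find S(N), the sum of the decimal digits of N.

864

9^116 · 7^95 = 94720699438352405067922360502574772811706845418582028055655325469508624608451065870332647965692618173152090428926758486797060462463468277367171497029045305018905507968112128789743889661351063
Sum of its 191 digits: 864.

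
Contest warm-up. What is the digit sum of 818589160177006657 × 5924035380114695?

818589160177006657 × 5924035380114695 = 4849351146666962582290026438524615
Sum of its 34 digits: 152.

152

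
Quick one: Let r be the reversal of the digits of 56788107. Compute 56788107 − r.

Reverse of 56788107 is 70188765.
56788107 − 70188765 = -13400658

-13400658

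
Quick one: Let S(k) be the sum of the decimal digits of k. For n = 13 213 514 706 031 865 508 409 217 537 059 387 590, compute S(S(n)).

First digit sum: 153.
1+5+3 = 9.

9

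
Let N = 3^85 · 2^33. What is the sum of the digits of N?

3^85 · 2^33 = 308529366959804066902521611704439301387548104851456
Sum of its 51 digits: 216.

216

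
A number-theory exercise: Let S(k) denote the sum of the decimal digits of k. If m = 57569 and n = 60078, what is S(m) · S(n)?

S(57569) = 5+7+5+6+9 = 32.
S(60078) = 6+0+0+7+8 = 21.
32 · 21 = 672.

672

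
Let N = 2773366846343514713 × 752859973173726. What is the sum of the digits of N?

2773366846343514713 × 752859973173726 = 2087956889539079564302156186030638
Sum of its 34 digits: 162.

162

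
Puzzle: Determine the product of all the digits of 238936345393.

2×3×8×9×3×6×3×4×5×3×9×3 = 37791360

37791360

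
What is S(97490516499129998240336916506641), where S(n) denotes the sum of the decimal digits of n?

9+7+4+9+0+5+1+6+4+9+9+1+2+9+9+9+8+2+4+0+3+3+6+9+1+6+5+0+6+6+4+1 = 157

157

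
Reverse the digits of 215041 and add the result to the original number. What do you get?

Reverse of 215041 is 140512.
215041 + 140512 = 355553

355553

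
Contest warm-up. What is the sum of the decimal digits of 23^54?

23^54 = 34143115322784228849944935551113819944806873883247339368564776954250143409
Sum of its 74 digits: 343.

343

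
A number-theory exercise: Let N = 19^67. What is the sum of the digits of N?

19^67 = 47477874031374283688152885768007016140999246110209780956677425527590451521627915156939
Sum of its 86 digits: 397.

397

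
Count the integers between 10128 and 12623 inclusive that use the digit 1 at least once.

2496

The integers in [10128, 12623] that use the digit 1 at least once: 10128, 10129, 10130, 10131, 10132, 10133, …, 12622, 12623.
2496 qualify.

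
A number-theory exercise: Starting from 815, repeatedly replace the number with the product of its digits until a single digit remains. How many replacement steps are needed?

2

815 → 40 → 0 (2 steps)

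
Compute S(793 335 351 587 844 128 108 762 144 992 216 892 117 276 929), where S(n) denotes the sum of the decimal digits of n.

7+9+3+3+3+5+3+5+1+5+8+7+8+4+4+1+2+8+1+0+8+7+6+2+1+4+4+9+9+2+2+1+6+8+9+2+1+1+7+2+7+6+9+2+9 = 211

211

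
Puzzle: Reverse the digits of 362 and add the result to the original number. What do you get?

Reverse of 362 is 263.
362 + 263 = 625

625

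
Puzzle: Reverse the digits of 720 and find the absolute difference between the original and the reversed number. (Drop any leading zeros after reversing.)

Reverse of 720 is 27.
|720 − 27| = 693

693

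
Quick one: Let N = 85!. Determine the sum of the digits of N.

414

85! = 281710411438055027694947944226061159480056634330574206405101912752560026159795933451040286452340924018275123200000000000000000000
Sum of its 129 digits: 414.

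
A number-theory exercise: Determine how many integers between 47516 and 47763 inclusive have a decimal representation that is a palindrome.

The integers in [47516, 47763] that have a decimal representation that is a palindrome: 47574, 47674.
2 qualify.

2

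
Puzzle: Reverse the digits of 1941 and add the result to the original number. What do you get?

Reverse of 1941 is 1491.
1941 + 1491 = 3432

3432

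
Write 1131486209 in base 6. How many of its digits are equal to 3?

2

1131486209 in base 6 is 304135402025.
The digit 3 appears 2 times.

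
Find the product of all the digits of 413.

12

4×1×3 = 12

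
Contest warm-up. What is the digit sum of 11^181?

776

11^181 = 310510302014121633020937183557989704181193410687432229173925921726449830163756710579762535041029352156690293924949840725060157610378782033562854077931351117235416826442793546645794270350811
Sum of its 189 digits: 776.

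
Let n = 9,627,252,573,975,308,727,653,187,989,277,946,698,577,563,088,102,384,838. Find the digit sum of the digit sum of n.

First digit sum: 296.
2+9+6 = 17.

17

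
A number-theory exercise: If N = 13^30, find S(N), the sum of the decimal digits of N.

163

13^30 = 2619995643649944960380551432833049
Sum of its 34 digits: 163.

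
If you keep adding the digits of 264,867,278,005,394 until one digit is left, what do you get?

2+6+4+8+6+7+2+7+8+0+0+5+3+9+4 = 71
7+1 = 8

8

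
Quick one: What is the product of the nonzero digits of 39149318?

3×9×1×4×9×3×1×8 = 23328

23328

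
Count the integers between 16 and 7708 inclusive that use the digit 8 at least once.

The integers in [16, 7708] that use the digit 8 at least once: 18, 28, 38, 48, 58, 68, …, 7698, 7708.
2030 qualify.

2030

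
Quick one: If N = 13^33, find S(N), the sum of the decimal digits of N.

181

13^33 = 5756130429098929077956071497934208653
Sum of its 37 digits: 181.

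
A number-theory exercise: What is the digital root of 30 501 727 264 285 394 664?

3

3+0+5+0+1+7+2+7+2+6+4+2+8+5+3+9+4+6+6+4 = 84
8+4 = 12
1+2 = 3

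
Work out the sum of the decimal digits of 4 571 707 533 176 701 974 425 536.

4+5+7+1+7+0+7+5+3+3+1+7+6+7+0+1+9+7+4+4+2+5+5+3+6 = 109

109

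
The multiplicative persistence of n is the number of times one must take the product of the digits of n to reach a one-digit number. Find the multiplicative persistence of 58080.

1

58080 → 0 (1 step)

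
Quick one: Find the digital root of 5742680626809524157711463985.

5+7+4+2+6+8+0+6+2+6+8+0+9+5+2+4+1+5+7+7+1+1+4+6+3+9+8+5 = 131
1+3+1 = 5

5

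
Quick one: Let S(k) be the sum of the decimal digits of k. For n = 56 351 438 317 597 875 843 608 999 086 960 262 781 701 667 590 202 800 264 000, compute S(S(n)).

First digit sum: 263.
2+6+3 = 11.

11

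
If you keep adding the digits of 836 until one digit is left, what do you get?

8+3+6 = 17
1+7 = 8

8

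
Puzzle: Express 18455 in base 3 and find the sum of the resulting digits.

18455 in base 3 is 221022112.
Digit sum: 2+2+1+0+2+2+1+1+2 = 13.

13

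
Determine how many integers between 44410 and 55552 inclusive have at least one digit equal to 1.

3743

The integers in [44410, 55552] that have at least one digit equal to 1: 44410, 44411, 44412, 44413, 44414, 44415, …, 55541, 55551.
3743 qualify.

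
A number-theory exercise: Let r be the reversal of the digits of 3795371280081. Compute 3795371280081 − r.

Reverse of 3795371280081 is 1800821735973.
3795371280081 − 1800821735973 = 1994549544108

1994549544108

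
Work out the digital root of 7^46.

7

The digital root of n equals n mod 9 (or 9 when 9 | n), so we need 7^46 mod 9.
7^46 ≡ 7 (mod 9), so the digital root is 7.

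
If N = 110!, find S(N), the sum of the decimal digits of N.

657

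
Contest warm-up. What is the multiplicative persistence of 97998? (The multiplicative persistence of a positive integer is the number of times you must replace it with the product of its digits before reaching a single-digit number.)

2

97998 → 40824 → 0 (2 steps)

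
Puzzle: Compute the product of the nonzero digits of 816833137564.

8×1×6×8×3×3×1×3×7×5×6×4 = 8709120

8709120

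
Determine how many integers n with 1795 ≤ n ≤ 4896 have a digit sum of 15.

The integers in [1795, 4896] that have a digit sum of 15: 1806, 1815, 1824, 1833, 1842, 1851, …, 4821, 4830.
227 qualify.

227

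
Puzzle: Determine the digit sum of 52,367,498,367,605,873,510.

5+2+3+6+7+4+9+8+3+6+7+6+0+5+8+7+3+5+1+0 = 95

95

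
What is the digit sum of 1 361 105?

1+3+6+1+1+0+5 = 17

17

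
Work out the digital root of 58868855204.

5

5+8+8+6+8+8+5+5+2+0+4 = 59
5+9 = 14
1+4 = 5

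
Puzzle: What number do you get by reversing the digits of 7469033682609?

9062863309647

Reversing 7469033682609 gives 9062863309647.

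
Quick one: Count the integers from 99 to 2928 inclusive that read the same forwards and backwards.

110

The integers in [99, 2928] that read the same forwards and backwards: 99, 101, 111, 121, 131, 141, …, 2772, 2882.
110 qualify.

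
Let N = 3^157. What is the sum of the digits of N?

3^157 = 809164816771822689786320611221860560835816670552324143733808294394923420563
Sum of its 75 digits: 324.

324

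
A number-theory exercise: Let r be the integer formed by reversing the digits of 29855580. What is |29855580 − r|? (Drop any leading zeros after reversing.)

21299688

Reverse of 29855580 is 8555892.
|29855580 − 8555892| = 21299688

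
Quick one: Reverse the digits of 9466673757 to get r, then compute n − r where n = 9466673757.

1892907108

Reverse of 9466673757 is 7573766649.
9466673757 − 7573766649 = 1892907108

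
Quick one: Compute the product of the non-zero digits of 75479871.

493920

7×5×4×7×9×8×7×1 = 493920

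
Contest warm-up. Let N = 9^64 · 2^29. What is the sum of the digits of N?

9^64 · 2^29 = 6329807146898848044882263440142588504259684556074102971807976948498432
Sum of its 70 digits: 342.

342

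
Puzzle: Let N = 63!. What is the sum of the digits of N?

63! = 1982608315404440064116146708361898137544773690227268628106279599612729753600000000000000
Sum of its 88 digits: 333.

333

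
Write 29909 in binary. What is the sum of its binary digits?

29909 in base 2 is 111010011010101.
Digit sum: 1+1+1+0+1+0+0+1+1+0+1+0+1+0+1 = 9.

9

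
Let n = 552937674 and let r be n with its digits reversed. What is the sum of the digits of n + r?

Reversal of 552937674 is 476739255; 552937674 + 476739255 = 1029676929.
Digit sum of 1029676929: 1+0+2+9+6+7+6+9+2+9 = 51.

51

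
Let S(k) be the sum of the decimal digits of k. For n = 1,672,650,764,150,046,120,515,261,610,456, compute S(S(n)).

6

First digit sum: 105.
1+0+5 = 6.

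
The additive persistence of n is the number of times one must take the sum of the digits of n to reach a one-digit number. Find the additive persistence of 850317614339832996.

850317614339832996 → 87 → 15 → 6 (3 steps)

3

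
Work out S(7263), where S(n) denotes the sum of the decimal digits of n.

7+2+6+3 = 18

18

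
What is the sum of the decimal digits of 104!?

702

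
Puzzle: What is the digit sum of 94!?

94! = 108736615665674308027365285256786601004186803580182872307497374434045199869417927630229109214583415458560865651202385340530688000000000000000000000
Sum of its 147 digits: 549.

549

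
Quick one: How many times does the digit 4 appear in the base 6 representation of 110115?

2

110115 in base 6 is 2205443.
The digit 4 appears 2 times.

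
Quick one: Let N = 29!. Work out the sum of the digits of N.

29! = 8841761993739701954543616000000
Sum of its 31 digits: 126.

126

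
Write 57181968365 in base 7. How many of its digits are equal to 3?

1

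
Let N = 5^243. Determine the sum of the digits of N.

728

5^243 = 70747492803333690371164994460060873286582274985462017106114178827621104051506602458902589468444985151984003432006858044186583850572447307314405406941659748554229736328125
Sum of its 170 digits: 728.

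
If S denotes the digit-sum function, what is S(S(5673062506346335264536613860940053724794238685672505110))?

11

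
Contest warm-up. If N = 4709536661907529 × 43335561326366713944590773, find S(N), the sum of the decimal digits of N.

4709536661907529 × 43335561326366713944590773 = 204090414830866103887106425625249472629917
Sum of its 42 digits: 175.

175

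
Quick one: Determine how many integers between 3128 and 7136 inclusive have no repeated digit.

The integers in [3128, 7136] that have no repeated digit: 3128, 3129, 3140, 3142, 3145, 3146, …, 7135, 7136.
2023 qualify.

2023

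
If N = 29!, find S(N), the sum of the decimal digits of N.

29! = 8841761993739701954543616000000
Sum of its 31 digits: 126.

126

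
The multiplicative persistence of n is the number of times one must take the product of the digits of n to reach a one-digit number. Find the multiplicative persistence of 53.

53 → 15 → 5 (2 steps)

2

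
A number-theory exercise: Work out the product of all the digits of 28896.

6912

2×8×8×9×6 = 6912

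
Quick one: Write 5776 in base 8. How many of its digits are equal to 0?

1

5776 in base 8 is 13220.
The digit 0 appears 1 time.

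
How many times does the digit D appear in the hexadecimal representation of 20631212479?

20631212479 in base 16 is 4CDB751BF.
The digit D appears 1 time.

1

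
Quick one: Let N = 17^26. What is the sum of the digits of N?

163

17^26 = 98100666009922840441972689847969
Sum of its 32 digits: 163.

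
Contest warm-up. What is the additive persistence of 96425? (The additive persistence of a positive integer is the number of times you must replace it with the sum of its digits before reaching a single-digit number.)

96425 → 26 → 8 (2 steps)

2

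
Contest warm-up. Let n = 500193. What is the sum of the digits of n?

18

5+0+0+1+9+3 = 18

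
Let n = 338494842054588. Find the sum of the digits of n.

75

3+3+8+4+9+4+8+4+2+0+5+4+5+8+8 = 75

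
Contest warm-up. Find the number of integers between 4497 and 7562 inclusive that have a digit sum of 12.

The integers in [4497, 7562] that have a digit sum of 12: 4503, 4512, 4521, 4530, 4602, 4611, …, 7410, 7500.
95 qualify.

95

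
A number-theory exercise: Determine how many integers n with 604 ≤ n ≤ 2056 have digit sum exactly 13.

103

The integers in [604, 2056] that have digit sum exactly 13: 607, 616, 625, 634, 643, 652, …, 2047, 2056.
103 qualify.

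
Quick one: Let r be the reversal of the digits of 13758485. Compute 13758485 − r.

Reverse of 13758485 is 58485731.
13758485 − 58485731 = -44727246

-44727246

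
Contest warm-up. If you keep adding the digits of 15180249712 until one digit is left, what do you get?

4

1+5+1+8+0+2+4+9+7+1+2 = 40
4+0 = 4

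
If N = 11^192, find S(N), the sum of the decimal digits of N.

11^192 = 88592213009575201230959050581819203496673983850936311247456617209331422390098646799274067240224511892912343600256063311645277101292135934503249769447807774230858090529333267215281318750801671448715521
Sum of its 200 digits: 829.

829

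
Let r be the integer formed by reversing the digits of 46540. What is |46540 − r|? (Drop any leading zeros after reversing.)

Reverse of 46540 is 4564.
|46540 − 4564| = 41976

41976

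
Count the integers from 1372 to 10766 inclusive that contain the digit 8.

3243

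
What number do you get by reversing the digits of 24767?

Reversing 24767 gives 76742.

76742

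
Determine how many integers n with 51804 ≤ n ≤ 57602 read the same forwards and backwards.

58

The integers in [51804, 57602] that read the same forwards and backwards: 51815, 51915, 52025, 52125, 52225, 52325, …, 57475, 57575.
58 qualify.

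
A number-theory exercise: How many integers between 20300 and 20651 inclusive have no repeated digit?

The integers in [20300, 20651] that have no repeated digit: 20314, 20315, 20316, 20317, 20318, 20319, …, 20649, 20651.
145 qualify.

145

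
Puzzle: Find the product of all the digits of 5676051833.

0

5×6×7×6×0×5×1×8×3×3 = 0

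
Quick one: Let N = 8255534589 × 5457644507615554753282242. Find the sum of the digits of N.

8255534589 × 5457644507615554753282242 = 45055773007086086180144910110468538
Sum of its 35 digits: 135.

135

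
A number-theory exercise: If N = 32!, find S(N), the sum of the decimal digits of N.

32! = 263130836933693530167218012160000000
Sum of its 36 digits: 108.

108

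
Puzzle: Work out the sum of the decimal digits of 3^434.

3^434 = 1176588362005666418823268049884377269319340100149632246285336215679991008838805849100859362715370264811854589453233934397420821133152517181448294362512734380856735513442104244463496978119097840061413403738569
Sum of its 208 digits: 900.

900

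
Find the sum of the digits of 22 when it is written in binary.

3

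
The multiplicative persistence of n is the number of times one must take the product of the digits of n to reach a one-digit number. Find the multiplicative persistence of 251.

2

251 → 10 → 0 (2 steps)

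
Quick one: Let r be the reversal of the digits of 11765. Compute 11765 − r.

-44946

Reverse of 11765 is 56711.
11765 − 56711 = -44946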